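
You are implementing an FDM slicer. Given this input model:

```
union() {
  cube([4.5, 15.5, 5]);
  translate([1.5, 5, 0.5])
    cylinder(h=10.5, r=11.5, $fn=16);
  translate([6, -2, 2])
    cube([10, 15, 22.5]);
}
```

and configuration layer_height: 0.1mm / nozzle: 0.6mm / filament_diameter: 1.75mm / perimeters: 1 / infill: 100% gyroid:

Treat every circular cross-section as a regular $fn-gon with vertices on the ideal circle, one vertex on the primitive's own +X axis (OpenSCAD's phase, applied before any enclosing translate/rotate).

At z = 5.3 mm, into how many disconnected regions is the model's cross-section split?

At z = 5.3 mm: the cube is not intersected at this z (z outside [0, 5]); the r=11.5 cylinder at (1.5, 5) gives a regular 16-gon of circumradius 11.5 (constant along its height); the cube at (6, -2) (footprint 10×15) is included at this height; Combining (union): the regions partially overlap (shared area 89.14 mm²), so overlapping operands fuse into one piece — 1 connected region. The result has 1 disconnected region.

1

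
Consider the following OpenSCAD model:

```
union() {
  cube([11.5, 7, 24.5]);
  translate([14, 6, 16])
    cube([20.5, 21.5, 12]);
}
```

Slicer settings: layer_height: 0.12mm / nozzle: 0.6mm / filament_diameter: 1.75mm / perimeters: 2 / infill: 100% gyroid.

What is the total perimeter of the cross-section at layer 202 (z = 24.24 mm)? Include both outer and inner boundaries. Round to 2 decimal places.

121.00 mm

At z = 24.24 mm: the 11.5×7 cube contributes its full rectangle (perimeter 37.00 mm); the cube at (14, 6) (footprint 20.5×21.5) is included at this height (perimeter 84.00 mm); Combining (union): the 2 present regions are separate (no shared area or edge), so areas and boundary lengths simply add and each stays a separate island — boundary = 121.00 mm. Overall, the cross-section has 2 separate islands. Total boundary length (outer) = 121.00 mm.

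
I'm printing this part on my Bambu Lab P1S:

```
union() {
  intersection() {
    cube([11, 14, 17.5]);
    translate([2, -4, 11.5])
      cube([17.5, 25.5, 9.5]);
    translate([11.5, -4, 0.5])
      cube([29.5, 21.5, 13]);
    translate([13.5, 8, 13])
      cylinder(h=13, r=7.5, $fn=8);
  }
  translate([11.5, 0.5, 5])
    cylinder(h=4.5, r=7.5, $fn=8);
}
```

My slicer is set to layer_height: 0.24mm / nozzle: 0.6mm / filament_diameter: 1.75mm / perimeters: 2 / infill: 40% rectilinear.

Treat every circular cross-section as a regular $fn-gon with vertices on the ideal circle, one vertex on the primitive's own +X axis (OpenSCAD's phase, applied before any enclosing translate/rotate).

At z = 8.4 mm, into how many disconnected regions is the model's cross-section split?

At z = 8.4 mm: the cube is present — its section is the full 11×14 rectangle; the cube at (2, -4) does not reach this height (z outside [11.5, 21]); the cube at (11.5, -4) is present — its section is the full 29.5×21.5 rectangle; the cylinder at (13.5, 8) does not reach this height (z outside [13, 26]); Taking the intersection: at least one operand is absent at this height, so nothing remains; the r=7.5 cylinder at (11.5, 0.5) gives a regular 8-gon of circumradius 7.5 (constant along its height); Taking the union: only the r=7.5 cylinder at (11.5, 0.5) is present, so the union is just that shape — 1 connected region. The result has 1 disconnected region.

1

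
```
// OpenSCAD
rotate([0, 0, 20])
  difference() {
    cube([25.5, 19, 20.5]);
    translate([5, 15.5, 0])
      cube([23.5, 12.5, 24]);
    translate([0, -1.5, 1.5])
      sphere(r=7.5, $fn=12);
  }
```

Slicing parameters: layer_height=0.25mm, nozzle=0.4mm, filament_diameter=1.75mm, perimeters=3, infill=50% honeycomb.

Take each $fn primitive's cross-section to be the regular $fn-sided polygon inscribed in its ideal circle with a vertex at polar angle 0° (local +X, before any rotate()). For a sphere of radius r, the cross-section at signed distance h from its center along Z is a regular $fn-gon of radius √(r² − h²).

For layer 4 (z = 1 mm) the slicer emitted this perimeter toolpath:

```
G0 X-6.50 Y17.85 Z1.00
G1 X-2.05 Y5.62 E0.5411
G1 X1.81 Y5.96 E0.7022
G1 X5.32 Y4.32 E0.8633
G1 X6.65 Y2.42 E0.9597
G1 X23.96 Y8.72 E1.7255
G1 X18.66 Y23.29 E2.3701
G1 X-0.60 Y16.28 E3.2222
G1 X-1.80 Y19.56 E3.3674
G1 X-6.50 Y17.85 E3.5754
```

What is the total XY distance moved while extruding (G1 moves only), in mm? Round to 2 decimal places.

86.00 mm

Sum the Euclidean lengths of each G1 segment: total = 86.00 mm.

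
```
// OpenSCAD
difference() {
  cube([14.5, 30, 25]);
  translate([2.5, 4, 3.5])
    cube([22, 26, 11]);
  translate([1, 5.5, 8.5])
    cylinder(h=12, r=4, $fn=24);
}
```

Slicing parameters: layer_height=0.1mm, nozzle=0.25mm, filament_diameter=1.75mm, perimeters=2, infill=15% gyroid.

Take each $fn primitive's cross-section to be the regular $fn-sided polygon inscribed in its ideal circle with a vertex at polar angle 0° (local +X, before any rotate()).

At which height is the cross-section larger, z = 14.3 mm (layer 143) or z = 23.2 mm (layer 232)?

Layer 143 (z = 14.3): the cube is present — its section is the full 14.5×30 rectangle (area 435.00 mm²); the 22×26 cube at (2.5, 4) contributes its full rectangle (area 572.00 mm²); the r=4 cylinder at (1, 5.5) contributes a regular 24-gon of circumradius 4 (area = (24/2)·4.000²·sin(360°/24) = 49.69 mm²); Taking the first minus the rest: starting from the 14.5×30 cube (435.00 mm²), the 22×26 cube at (2.5, 4) partially overlaps it — only the 312.00 mm² overlap (of its 572.00 mm²) is removed, clipping the outline; the r=4 cylinder at (1, 5.5) partially overlaps it — only the 22.54 mm² overlap (of its 49.69 mm²) is removed, clipping the outline — area = 100.46 mm². So its area = 100.46 mm². Layer 232 (z = 23.2): the cube (footprint 14.5×30) is included at this height (area 435.00 mm²); the cube at (2.5, 4) is absent (z outside [3.5, 14.5]); the cylinder at (1, 5.5) does not reach this height (z outside [8.5, 20.5]); Taking the first minus the rest: none of the subtracted shapes is present at this height, so the 14.5×30 cube is unchanged — area = 435.00 mm². So its area = 435.00 mm². Layer 232 is larger (435.00 vs 100.46 mm²).

layer 232 (z = 23.2 mm)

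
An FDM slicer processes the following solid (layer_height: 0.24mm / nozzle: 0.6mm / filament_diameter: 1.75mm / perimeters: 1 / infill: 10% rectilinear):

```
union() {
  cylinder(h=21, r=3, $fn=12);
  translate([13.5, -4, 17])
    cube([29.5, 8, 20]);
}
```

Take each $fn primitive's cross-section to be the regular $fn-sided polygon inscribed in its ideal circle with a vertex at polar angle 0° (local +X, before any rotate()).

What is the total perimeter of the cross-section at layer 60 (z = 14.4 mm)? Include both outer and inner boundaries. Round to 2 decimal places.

18.63 mm

At z = 14.4 mm: the r=3 cylinder gives a regular 12-gon of circumradius 3 (constant along its height) (perimeter = 2·12·3.000·sin(180°/12) = 18.63 mm); the cube at (13.5, -4) is not intersected at this z (z outside [17, 37]); Taking the union: only the r=3 cylinder is present, so the union is just that shape — boundary = 18.63 mm. Overall, the cross-section is a single solid region. Total boundary length (outer) = 18.63 mm.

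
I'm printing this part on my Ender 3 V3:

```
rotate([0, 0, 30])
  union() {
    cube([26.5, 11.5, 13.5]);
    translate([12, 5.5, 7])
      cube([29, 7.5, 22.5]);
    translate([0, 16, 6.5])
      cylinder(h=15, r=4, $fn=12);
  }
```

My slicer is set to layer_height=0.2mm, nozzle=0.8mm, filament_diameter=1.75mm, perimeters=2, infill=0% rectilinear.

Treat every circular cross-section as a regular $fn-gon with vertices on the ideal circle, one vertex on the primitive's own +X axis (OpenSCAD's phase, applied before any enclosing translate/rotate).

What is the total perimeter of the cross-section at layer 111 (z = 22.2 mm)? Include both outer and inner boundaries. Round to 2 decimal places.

At z = 22.2 mm: the cube is not intersected at this z (z outside [0, 13.5]); the cube at (12, 5.5) (footprint 29×7.5) is included at this height (perimeter 73.00 mm); the cylinder at (0, 16) is absent (z outside [6.5, 21.5]); Taking the union: only the 29×7.5 cube at (12, 5.5) is present, so the union is just that shape — boundary = 73.00 mm; (rotated 30° about Z; rotation is an isometry so areas/perimeters/island counts are preserved). Overall, the cross-section is a single solid region. Total boundary length (outer) = 73.00 mm.

73.00 mm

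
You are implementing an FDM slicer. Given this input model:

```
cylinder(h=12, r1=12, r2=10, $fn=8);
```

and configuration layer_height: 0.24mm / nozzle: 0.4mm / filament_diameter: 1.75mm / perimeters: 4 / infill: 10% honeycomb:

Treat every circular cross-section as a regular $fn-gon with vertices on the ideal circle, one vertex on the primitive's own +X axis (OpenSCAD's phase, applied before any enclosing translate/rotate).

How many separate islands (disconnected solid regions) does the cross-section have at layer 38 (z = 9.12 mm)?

1

At z = 9.12 mm: the cone contributes a regular 8-gon of circumradius 10.480 (interpolated between r1=12 and r2=10 at t=0.760). Overall, the cross-section is a single solid region. Island count = 1.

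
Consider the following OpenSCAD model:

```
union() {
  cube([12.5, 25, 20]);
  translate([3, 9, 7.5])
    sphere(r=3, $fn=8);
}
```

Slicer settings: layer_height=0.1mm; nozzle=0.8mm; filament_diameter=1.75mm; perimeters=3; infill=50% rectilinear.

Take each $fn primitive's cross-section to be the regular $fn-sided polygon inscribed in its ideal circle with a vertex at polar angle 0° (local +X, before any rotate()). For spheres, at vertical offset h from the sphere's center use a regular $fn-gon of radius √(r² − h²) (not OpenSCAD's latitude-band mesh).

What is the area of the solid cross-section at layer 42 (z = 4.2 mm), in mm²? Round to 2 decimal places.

312.50 mm²

At z = 4.2 mm: the cube (footprint 12.5×25) is included at this height (area 312.50 mm²); the sphere at (3, 9) is absent (|z−center|=3.300 > r=3); Taking the union: only the 12.5×25 cube is present, so the union is just that shape — area = 312.50 mm². Overall, the cross-section is a single solid region. Net area = 312.50 mm².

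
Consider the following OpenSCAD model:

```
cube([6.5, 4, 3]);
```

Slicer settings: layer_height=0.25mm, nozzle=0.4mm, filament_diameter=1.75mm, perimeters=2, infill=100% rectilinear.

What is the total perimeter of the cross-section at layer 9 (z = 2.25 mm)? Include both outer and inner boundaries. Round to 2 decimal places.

21.00 mm

At z = 2.25 mm: the 6.5×4 cube contributes its full rectangle (perimeter 21.00 mm). Overall, the cross-section is a single solid region. Total boundary length (outer) = 21.00 mm.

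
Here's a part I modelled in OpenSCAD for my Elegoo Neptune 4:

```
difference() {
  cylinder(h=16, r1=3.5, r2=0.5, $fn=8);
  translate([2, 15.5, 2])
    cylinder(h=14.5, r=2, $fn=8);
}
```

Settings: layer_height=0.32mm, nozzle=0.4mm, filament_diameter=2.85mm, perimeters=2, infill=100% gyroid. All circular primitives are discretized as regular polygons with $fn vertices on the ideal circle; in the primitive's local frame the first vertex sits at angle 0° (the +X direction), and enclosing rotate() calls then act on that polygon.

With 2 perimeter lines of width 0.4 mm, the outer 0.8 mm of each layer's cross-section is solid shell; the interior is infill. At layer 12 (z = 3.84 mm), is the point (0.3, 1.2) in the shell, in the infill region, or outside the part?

At z = 3.84 mm: the cone contributes a regular 8-gon of circumradius 2.780 (interpolated between r1=3.5 and r2=0.5 at t=0.240); the r=2 cylinder at (2, 15.5) gives a regular 8-gon of circumradius 2 (constant along its height); Taking the first minus the rest: starting from the cone, the r=2 cylinder at (2, 15.5) misses the remaining region (no effect) — 1 connected region. Overall, the cross-section is a single solid region. The nearest boundary edge runs (0.00, 2.78)→(1.97, 1.97); distance from the point to it = 1.34 mm. The point is inside the cross-section and 1.34 mm from the nearest boundary — more than the 0.8 mm shell width (2 × 0.4), so it's in the infill interior.

infill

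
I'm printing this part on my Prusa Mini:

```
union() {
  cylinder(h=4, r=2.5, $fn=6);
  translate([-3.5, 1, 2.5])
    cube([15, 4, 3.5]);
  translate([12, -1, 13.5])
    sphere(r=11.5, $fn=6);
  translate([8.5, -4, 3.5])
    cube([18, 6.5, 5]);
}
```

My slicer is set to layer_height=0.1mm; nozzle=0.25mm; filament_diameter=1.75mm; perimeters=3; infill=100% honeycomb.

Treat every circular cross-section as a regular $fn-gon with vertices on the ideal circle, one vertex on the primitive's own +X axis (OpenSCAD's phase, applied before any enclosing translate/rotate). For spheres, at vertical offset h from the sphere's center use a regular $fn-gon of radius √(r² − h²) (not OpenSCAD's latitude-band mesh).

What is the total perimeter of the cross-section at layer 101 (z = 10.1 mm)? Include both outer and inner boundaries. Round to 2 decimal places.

At z = 10.1 mm: the cylinder is absent (z outside [0, 4]); the cube at (-3.5, 1) does not reach this height (z outside [2.5, 6]); the r=11.5 sphere at (12, -1) slices to a regular 6-gon of circumradius 10.986 (√(r²−h²) with h=3.4 from center) (perimeter = 2·6·10.986·sin(180°/6) = 65.92 mm); the cube at (8.5, -4) does not reach this height (z outside [3.5, 8.5]); Merging all regions: only the r=11.5 sphere at (12, -1) is present, so the union is just that shape — boundary = 65.92 mm. Overall, the cross-section is a single solid region. Total boundary length (outer) = 65.92 mm.

65.92 mm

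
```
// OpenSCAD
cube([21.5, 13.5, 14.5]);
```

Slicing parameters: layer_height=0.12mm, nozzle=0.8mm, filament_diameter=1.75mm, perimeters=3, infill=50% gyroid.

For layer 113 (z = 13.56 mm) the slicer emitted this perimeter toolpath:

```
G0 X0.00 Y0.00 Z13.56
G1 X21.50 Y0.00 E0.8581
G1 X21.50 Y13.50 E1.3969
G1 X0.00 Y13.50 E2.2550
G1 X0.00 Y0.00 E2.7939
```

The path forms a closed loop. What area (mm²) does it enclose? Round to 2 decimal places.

Apply the shoelace formula to the sequence of (X, Y) vertices; enclosed area = 290.25 mm².

290.25 mm²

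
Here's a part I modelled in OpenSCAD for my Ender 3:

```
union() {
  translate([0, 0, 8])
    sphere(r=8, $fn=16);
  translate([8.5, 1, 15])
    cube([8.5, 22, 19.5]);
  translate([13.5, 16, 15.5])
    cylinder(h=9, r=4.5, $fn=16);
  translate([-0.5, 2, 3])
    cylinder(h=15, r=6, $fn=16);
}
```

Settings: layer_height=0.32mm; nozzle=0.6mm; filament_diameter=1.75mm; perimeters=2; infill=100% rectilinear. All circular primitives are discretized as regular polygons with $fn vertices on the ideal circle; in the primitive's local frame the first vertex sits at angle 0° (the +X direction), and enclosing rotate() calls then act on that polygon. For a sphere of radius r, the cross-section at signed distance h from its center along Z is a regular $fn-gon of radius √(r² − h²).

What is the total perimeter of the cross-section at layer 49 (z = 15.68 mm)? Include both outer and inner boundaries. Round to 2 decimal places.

At z = 15.68 mm: the r=8 sphere contributes a regular 16-gon of circumradius √(8²−7.68²) = 2.240 (perimeter = 2·16·2.240·sin(180°/16) = 13.98 mm); the 8.5×22 cube at (8.5, 1) contributes its full rectangle (perimeter 61.00 mm); the r=4.5 cylinder at (13.5, 16) contributes a regular 16-gon of circumradius 4.5 (perimeter = 2·16·4.500·sin(180°/16) = 28.09 mm); the r=6 cylinder at (-0.5, 2) gives a regular 16-gon of circumradius 6 (constant along its height) (perimeter = 2·16·6.000·sin(180°/16) = 37.46 mm); Merging all regions: the regions partially overlap (shared area 73.85 mm²), so the edge portions inside another operand are dropped and the merged outline is re-measured after clipping — boundary = 98.92 mm. Overall, the cross-section has 2 separate islands. Total boundary length (outer) = 98.92 mm.

98.92 mm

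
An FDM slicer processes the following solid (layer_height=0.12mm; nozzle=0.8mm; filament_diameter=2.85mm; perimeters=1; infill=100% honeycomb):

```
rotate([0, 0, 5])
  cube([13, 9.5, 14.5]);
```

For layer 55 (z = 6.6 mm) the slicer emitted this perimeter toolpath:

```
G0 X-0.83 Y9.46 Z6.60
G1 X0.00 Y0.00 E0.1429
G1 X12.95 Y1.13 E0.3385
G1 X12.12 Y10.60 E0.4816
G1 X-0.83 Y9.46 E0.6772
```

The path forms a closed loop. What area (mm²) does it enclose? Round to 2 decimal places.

123.51 mm²

Apply the shoelace formula to the sequence of (X, Y) vertices; enclosed area = 123.51 mm².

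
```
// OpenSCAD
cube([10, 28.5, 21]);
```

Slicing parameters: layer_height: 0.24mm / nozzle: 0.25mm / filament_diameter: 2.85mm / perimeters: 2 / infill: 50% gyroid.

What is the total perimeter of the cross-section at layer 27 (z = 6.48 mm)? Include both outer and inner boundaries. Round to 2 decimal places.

77.00 mm

At z = 6.48 mm: the cube is present — its section is the full 10×28.5 rectangle (perimeter 77.00 mm). Overall, the cross-section is a single solid region. Total boundary length (outer) = 77.00 mm.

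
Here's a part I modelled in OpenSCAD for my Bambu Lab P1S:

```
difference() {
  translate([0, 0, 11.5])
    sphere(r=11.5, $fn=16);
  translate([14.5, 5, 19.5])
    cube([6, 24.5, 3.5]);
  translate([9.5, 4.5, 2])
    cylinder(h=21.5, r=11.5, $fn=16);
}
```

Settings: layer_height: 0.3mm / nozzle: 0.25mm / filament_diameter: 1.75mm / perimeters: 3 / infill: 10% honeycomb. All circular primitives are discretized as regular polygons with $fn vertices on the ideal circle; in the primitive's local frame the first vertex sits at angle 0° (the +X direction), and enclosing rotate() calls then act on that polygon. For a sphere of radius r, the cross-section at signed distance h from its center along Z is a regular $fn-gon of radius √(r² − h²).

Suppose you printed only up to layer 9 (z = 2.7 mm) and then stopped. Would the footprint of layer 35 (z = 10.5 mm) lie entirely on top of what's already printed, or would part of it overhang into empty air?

Compare the two slices. At z = 2.7: the r=11.5 sphere contributes a regular 16-gon of circumradius √(11.5²−8.8²) = 7.403 (area = (16/2)·7.403²·sin(360°/16) = 167.80 mm²); the cube at (14.5, 5) is absent (z outside [19.5, 23]); the cylinder at (9.5, 4.5): section is a regular 16-gon, circumradius r=11.5 (area = (16/2)·11.500²·sin(360°/16) = 404.88 mm²); After the difference (first − rest): starting from the r=11.5 sphere (167.80 mm²), the r=11.5 cylinder at (9.5, 4.5) partially overlaps it — only the 84.05 mm² overlap (of its 404.88 mm²) is removed, clipping the outline — area = 83.75 mm². At z = 10.5: the sphere: section is a regular 16-gon, circumradius = √(r²−h²) = √(11.5²−1²) = 11.456 (area = (16/2)·11.456²·sin(360°/16) = 401.82 mm²); the cube at (14.5, 5) is not intersected at this z (z outside [19.5, 23]); the r=11.5 cylinder at (9.5, 4.5) contributes a regular 16-gon of circumradius 11.5 (area = (16/2)·11.500²·sin(360°/16) = 404.88 mm²); Taking the first minus the rest: starting from the r=11.5 sphere (401.82 mm²), the r=11.5 cylinder at (9.5, 4.5) partially overlaps it — only the 173.78 mm² overlap (of its 404.88 mm²) is removed, clipping the outline — area = 228.04 mm². Checking containment: at z = 10.5 the cross-section extends beyond the z = 2.7 cross-section by about 144.29 mm².

part overhangs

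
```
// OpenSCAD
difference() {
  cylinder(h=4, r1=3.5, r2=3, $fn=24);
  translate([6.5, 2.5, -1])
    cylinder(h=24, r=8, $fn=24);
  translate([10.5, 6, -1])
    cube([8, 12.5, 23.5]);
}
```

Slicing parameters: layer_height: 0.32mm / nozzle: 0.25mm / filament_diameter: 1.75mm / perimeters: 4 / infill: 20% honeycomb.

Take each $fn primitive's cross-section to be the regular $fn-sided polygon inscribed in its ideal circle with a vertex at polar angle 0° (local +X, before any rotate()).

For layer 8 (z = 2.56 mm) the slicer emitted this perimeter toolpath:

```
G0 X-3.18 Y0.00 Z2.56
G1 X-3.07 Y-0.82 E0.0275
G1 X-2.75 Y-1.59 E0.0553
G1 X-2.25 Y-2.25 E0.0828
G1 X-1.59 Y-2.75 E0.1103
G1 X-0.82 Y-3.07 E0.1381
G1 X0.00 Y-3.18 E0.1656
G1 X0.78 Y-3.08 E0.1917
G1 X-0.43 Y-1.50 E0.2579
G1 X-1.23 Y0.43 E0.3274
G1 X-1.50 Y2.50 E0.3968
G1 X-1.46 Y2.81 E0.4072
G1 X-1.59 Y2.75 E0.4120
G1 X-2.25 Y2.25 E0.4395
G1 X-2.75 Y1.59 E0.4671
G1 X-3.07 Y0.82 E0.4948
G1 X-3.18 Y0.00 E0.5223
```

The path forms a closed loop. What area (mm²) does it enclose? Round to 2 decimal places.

Apply the shoelace formula to the sequence of (X, Y) vertices; enclosed area = 10.78 mm².

10.78 mm²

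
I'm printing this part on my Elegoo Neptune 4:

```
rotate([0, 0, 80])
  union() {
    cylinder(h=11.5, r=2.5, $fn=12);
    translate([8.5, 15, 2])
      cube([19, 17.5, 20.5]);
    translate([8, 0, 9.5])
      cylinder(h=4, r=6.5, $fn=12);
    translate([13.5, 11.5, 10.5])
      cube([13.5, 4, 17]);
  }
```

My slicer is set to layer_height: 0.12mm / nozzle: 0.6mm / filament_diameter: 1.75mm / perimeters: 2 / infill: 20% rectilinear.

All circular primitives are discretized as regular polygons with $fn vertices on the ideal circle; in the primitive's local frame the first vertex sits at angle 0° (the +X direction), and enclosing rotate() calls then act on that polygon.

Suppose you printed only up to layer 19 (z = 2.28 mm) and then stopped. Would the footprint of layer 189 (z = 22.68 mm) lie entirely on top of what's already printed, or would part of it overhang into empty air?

part overhangs

Compare the two slices. At z = 2.28: the cylinder: section is a regular 12-gon, circumradius r=2.5 (area = (12/2)·2.500²·sin(360°/12) = 18.75 mm²); the 19×17.5 cube at (8.5, 15) contributes its full rectangle (area 332.50 mm²); the cylinder at (8, 0) is not intersected at this z (z outside [9.5, 13.5]); the cube at (13.5, 11.5) is absent (z outside [10.5, 27.5]); Combining (union): the 2 present regions are separate (no shared area or edge), so areas and boundary lengths simply add and each stays a separate island — area = 351.25 mm²; (whole slice rotated 80° about Z — lengths, areas and connectivity unchanged). At z = 22.68: the cylinder is absent (z outside [0, 11.5]); the cube at (8.5, 15) is absent (z outside [2, 22.5]); the cylinder at (8, 0) is absent (z outside [9.5, 13.5]); the 13.5×4 cube at (13.5, 11.5) contributes its full rectangle (area 54.00 mm²); Combining (union): only the 13.5×4 cube at (13.5, 11.5) is present, so the union is just that shape — area = 54.00 mm²; (whole slice rotated 80° about Z — lengths, areas and connectivity unchanged). Checking containment: at z = 22.68 the cross-section extends beyond the z = 2.28 cross-section by about 47.25 mm².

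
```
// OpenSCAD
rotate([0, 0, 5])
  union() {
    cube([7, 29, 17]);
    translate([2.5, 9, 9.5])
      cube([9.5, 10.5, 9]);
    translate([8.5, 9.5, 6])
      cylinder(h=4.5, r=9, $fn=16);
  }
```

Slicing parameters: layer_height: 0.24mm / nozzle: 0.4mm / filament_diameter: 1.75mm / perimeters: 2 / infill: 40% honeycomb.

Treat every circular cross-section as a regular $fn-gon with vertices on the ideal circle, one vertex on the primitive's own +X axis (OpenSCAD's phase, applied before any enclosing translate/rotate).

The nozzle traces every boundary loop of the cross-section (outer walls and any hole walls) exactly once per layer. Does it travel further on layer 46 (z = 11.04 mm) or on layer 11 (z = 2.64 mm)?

layer 46 (z = 11.04 mm)

Layer 46 (z = 11.04): the 7×29 cube contributes its full rectangle (perimeter 72.00 mm); the 9.5×10.5 cube at (2.5, 9) contributes its full rectangle (perimeter 40.00 mm); the cylinder at (8.5, 9.5) is absent (z outside [6, 10.5]); Taking the union: the regions partially overlap (shared area 47.25 mm²), so the edge portions inside another operand are dropped and the merged outline is re-measured after clipping — boundary = 82.00 mm; (rotated 5° about Z; rotation is an isometry so areas/perimeters/island counts are preserved). So its perimeter = 82.00 mm. Layer 11 (z = 2.64): the cube is present — its section is the full 7×29 rectangle (perimeter 72.00 mm); the cube at (2.5, 9) does not reach this height (z outside [9.5, 18.5]); the cylinder at (8.5, 9.5) is not intersected at this z (z outside [6, 10.5]); Merging all regions: only the 7×29 cube is present, so the union is just that shape — boundary = 72.00 mm; (whole slice rotated 5° about Z — lengths, areas and connectivity unchanged). So its perimeter = 72.00 mm. Layer 46 is larger (82.00 vs 72.00 mm).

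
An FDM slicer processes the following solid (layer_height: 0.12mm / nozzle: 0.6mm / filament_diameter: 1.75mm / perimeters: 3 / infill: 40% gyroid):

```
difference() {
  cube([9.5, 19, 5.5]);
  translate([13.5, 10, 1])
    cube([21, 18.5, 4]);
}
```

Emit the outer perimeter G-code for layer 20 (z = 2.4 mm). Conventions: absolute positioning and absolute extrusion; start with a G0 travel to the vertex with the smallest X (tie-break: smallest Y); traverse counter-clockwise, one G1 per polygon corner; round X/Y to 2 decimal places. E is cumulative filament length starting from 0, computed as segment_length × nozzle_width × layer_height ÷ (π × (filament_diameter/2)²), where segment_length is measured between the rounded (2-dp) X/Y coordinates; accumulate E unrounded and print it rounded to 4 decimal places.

G0 X0.00 Y0.00 Z2.40
G1 X9.50 Y0.00 E0.2844
G1 X9.50 Y19.00 E0.8531
G1 X0.00 Y19.00 E1.1375
G1 X0.00 Y0.00 E1.7062

At z = 2.4 mm: the cube (footprint 9.5×19) is included at this height; the cube at (13.5, 10) is present — its section is the full 21×18.5 rectangle; After the difference (first − rest): starting from the 9.5×19 cube, the 21×18.5 cube at (13.5, 10) misses the remaining region (no effect) — 1 connected region. The outline is a single polygon with 4 vertices. Extrusion per mm of travel: 0.6 × 0.12 / (π × 0.875²) = 0.029934. Accumulating E over each segment gives final E = 1.7062.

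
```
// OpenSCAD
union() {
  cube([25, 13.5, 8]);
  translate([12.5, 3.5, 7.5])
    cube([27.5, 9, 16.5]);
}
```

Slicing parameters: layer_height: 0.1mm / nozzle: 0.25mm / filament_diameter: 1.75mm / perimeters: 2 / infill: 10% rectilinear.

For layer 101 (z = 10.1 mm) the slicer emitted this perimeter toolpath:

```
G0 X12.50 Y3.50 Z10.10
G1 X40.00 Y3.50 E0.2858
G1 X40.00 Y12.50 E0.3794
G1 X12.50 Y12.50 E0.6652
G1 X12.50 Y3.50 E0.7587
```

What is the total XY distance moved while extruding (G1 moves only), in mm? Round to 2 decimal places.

73.00 mm

Sum the Euclidean lengths of each G1 segment: total = 73.00 mm.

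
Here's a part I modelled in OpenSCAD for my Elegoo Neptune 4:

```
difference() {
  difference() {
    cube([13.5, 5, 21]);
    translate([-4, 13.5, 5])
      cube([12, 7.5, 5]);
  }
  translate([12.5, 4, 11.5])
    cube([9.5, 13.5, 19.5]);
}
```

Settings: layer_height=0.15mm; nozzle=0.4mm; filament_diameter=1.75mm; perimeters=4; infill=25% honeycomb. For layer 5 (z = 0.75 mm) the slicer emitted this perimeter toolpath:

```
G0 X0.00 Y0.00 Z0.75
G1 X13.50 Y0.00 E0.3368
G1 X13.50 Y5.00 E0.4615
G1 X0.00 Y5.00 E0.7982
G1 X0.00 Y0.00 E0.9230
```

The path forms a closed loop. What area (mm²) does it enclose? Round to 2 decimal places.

67.50 mm²

Apply the shoelace formula to the sequence of (X, Y) vertices; enclosed area = 67.50 mm².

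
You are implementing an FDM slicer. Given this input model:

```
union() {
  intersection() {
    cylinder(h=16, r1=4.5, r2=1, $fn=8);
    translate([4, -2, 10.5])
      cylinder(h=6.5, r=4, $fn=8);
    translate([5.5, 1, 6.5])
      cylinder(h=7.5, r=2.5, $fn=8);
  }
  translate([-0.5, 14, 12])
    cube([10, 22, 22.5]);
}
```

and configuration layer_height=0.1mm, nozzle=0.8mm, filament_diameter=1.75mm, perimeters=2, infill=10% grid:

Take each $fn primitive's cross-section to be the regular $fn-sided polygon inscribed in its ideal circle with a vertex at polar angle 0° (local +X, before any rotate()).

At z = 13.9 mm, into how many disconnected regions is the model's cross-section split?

At z = 13.9 mm: the cone contributes a regular 8-gon of circumradius 1.459 (interpolated between r1=4.5 and r2=1 at t=0.869); the r=4 cylinder at (4, -2) gives a regular 8-gon of circumradius 4 (constant along its height); the r=2.5 cylinder at (5.5, 1) contributes a regular 8-gon of circumradius 2.5; Taking the intersection: the r=4 cylinder at (4, -2) partially overlaps the cone; clipping to the common part keeps 0.99 mm²; the r=2.5 cylinder at (5.5, 1) does not overlap the running intersection (empty) — nothing remains; the cube at (-0.5, 14) (footprint 10×22) is included at this height; Merging all regions: only the 10×22 cube at (-0.5, 14) is present, so the union is just that shape — 1 connected region. The result has 1 disconnected region.

1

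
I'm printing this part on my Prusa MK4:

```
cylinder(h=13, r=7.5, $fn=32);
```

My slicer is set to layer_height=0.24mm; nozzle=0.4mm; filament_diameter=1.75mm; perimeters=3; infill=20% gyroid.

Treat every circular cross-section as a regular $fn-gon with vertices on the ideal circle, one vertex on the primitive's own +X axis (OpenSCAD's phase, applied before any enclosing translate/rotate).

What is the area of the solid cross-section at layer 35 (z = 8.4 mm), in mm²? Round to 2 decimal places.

At z = 8.4 mm: the r=7.5 cylinder gives a regular 32-gon of circumradius 7.5 (constant along its height) (area = (32/2)·7.500²·sin(360°/32) = 175.58 mm²). Overall, the cross-section is a single solid region. Net area = 175.58 mm².

175.58 mm²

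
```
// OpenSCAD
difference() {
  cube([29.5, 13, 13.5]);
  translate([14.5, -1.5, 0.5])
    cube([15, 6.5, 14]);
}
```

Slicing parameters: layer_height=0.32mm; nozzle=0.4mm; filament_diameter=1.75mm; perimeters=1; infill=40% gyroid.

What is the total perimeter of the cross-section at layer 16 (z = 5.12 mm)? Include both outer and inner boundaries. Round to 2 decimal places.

At z = 5.12 mm: the cube is present — its section is the full 29.5×13 rectangle (perimeter 85.00 mm); the cube at (14.5, -1.5) is present — its section is the full 15×6.5 rectangle (perimeter 43.00 mm); Taking the first minus the rest: starting from the 29.5×13 cube, the 15×6.5 cube at (14.5, -1.5) partially overlaps it — only the 75.00 mm² overlap (of its 97.50 mm²) is removed, clipping the outline — boundary = 85.00 mm. Overall, the cross-section is a single solid region. Total boundary length (outer) = 85.00 mm.

85.00 mm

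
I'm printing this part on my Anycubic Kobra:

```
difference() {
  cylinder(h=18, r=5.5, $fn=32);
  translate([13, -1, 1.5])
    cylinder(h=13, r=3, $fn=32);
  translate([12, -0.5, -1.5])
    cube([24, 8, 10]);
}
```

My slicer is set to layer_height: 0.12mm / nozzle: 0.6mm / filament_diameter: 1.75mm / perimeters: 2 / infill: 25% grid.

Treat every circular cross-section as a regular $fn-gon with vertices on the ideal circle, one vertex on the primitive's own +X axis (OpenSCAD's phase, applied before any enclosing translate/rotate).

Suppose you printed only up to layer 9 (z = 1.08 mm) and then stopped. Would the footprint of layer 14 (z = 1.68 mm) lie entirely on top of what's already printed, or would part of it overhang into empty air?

Compare the two slices. At z = 1.08: the r=5.5 cylinder contributes a regular 32-gon of circumradius 5.5 (area = (32/2)·5.500²·sin(360°/32) = 94.42 mm²); the cylinder at (13, -1) does not reach this height (z outside [1.5, 14.5]); the 24×8 cube at (12, -0.5) contributes its full rectangle (area 192.00 mm²); Subtracting the remaining from the first: starting from the r=5.5 cylinder (94.42 mm²), the 24×8 cube at (12, -0.5) misses the remaining region (no effect) — area = 94.42 mm². At z = 1.68: the r=5.5 cylinder contributes a regular 32-gon of circumradius 5.5 (area = (32/2)·5.500²·sin(360°/32) = 94.42 mm²); the cylinder at (13, -1): section is a regular 32-gon, circumradius r=3 (area = (32/2)·3.000²·sin(360°/32) = 28.09 mm²); the 24×8 cube at (12, -0.5) contributes its full rectangle (area 192.00 mm²); Subtracting the remaining from the first: starting from the r=5.5 cylinder (94.42 mm²), the r=3 cylinder at (13, -1) misses the remaining region (no effect); the 24×8 cube at (12, -0.5) misses the remaining region (no effect) — area = 94.42 mm². Checking containment: the cross-section at z = 1.68 is a subset of the cross-section at z = 1.08.

entirely on top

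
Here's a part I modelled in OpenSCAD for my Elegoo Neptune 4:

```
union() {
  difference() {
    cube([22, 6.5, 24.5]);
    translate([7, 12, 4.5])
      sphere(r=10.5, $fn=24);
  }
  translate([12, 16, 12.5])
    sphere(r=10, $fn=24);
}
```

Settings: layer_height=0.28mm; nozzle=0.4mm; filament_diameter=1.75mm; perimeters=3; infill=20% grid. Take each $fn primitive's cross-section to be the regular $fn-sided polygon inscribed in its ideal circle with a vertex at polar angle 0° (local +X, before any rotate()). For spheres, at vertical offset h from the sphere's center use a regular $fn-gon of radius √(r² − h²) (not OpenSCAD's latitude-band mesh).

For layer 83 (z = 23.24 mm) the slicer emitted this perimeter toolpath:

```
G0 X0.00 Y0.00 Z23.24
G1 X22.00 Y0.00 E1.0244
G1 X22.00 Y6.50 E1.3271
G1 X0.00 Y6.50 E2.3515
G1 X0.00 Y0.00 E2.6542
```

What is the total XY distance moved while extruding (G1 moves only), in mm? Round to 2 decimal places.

57.00 mm

Sum the Euclidean lengths of each G1 segment: total = 57.00 mm.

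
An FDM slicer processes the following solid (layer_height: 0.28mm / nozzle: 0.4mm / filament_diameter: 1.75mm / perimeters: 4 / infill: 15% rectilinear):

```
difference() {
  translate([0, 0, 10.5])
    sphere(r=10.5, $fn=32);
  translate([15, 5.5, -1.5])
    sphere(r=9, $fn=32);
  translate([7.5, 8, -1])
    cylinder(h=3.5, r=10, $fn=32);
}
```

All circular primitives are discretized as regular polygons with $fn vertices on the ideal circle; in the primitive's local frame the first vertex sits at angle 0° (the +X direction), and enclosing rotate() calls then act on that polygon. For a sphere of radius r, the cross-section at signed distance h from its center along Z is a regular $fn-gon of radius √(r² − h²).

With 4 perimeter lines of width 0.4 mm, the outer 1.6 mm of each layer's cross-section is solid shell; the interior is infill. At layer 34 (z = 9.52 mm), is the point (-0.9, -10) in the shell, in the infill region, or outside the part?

At z = 9.52 mm: the r=10.5 sphere contributes a regular 32-gon of circumradius √(10.5²−0.98²) = 10.454; the sphere at (15, 5.5) is absent (|z−center|=11.020 > r=9); the cylinder at (7.5, 8) is not intersected at this z (z outside [-1, 2.5]); Taking the first minus the rest: none of the subtracted shapes is present at this height, so the r=10.5 sphere is unchanged — 1 connected region. Overall, the cross-section is a single solid region. The nearest boundary edge runs (-2.04, -10.25)→(-0.00, -10.45); distance from the point to it = 0.36 mm. The point is inside the cross-section, 0.36 mm from the nearest boundary — within the 1.6 mm shell band (4 × 0.4).

shell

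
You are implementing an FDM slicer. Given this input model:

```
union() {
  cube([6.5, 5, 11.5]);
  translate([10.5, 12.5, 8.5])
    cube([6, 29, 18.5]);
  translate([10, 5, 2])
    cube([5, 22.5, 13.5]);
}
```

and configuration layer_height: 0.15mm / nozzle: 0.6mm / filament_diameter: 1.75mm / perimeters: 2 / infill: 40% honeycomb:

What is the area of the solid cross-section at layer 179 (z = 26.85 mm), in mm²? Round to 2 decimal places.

174.00 mm²

At z = 26.85 mm: the cube is not intersected at this z (z outside [0, 11.5]); the cube at (10.5, 12.5) (footprint 6×29) is included at this height (area 174.00 mm²); the cube at (10, 5) is not intersected at this z (z outside [2, 15.5]); Taking the union: only the 6×29 cube at (10.5, 12.5) is present, so the union is just that shape — area = 174.00 mm². Overall, the cross-section is a single solid region. Net area = 174.00 mm².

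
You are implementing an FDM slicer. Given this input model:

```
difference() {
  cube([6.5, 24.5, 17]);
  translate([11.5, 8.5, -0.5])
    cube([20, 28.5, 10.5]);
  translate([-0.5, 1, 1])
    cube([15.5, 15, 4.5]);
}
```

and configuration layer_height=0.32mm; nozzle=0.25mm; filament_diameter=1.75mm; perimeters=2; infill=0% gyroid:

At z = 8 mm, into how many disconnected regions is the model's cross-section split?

At z = 8 mm: the cube is present — its section is the full 6.5×24.5 rectangle; the cube at (11.5, 8.5) (footprint 20×28.5) is included at this height; the cube at (-0.5, 1) does not reach this height (z outside [1, 5.5]); Subtracting the remaining from the first: starting from the 6.5×24.5 cube, the 20×28.5 cube at (11.5, 8.5) misses the remaining region (no effect) — 1 connected region. The result has 1 disconnected region.

1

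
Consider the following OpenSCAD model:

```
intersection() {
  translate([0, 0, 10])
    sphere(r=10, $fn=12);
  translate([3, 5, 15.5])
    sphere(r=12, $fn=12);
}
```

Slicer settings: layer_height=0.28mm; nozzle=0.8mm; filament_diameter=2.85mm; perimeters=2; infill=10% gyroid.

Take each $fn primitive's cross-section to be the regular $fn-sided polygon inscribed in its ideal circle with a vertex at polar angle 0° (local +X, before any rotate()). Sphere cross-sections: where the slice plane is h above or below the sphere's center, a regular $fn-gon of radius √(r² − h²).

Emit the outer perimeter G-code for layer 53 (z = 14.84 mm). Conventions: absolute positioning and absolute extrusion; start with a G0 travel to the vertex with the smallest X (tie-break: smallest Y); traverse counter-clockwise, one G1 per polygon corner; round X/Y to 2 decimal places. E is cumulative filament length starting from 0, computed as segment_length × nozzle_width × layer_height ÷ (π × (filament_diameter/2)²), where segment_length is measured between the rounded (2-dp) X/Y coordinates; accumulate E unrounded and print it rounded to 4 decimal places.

G0 X-8.20 Y2.07 Z14.84
G1 X-7.38 Y-0.99 E0.1112
G1 X-2.99 Y-5.38 E0.3292
G1 X3.00 Y-6.98 E0.5469
G1 X5.69 Y-6.26 E0.6447
G1 X7.58 Y-4.38 E0.7383
G1 X8.75 Y0.00 E0.8975
G1 X7.58 Y4.38 E1.0567
G1 X4.38 Y7.58 E1.2156
G1 X0.00 Y8.75 E1.3748
G1 X-4.38 Y7.58 E1.5340
G1 X-7.58 Y4.38 E1.6929
G1 X-8.20 Y2.07 E1.7769

At z = 14.84 mm: the r=10 sphere slices to a regular 12-gon of circumradius 8.751 (√(r²−h²) with h=4.84 from center); the sphere at (3, 5): section is a regular 12-gon, circumradius = √(r²−h²) = √(12²−0.66²) = 11.982; Keeping only the common overlap: the r=12 sphere at (3, 5) partially overlaps the r=10 sphere; clipping to the common part keeps 195.25 mm² — 1 connected region. The outline is a single polygon with 12 vertices. Extrusion per mm of travel: 0.8 × 0.28 / (π × 1.425²) = 0.035113. Accumulating E over each segment gives final E = 1.7769.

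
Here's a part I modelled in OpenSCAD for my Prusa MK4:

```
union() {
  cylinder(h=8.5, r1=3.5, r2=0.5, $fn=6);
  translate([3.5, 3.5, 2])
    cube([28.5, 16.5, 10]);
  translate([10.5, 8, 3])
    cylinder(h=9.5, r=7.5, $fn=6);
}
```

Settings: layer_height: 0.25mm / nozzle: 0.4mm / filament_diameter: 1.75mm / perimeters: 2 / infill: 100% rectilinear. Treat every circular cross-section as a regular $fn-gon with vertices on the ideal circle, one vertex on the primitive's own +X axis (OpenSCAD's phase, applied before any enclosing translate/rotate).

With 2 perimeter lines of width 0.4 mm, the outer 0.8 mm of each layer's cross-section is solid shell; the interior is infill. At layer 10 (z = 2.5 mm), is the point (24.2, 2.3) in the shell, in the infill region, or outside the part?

At z = 2.5 mm: the cone contributes a regular 6-gon of circumradius 2.618 (interpolated between r1=3.5 and r2=0.5 at t=0.294); the cube at (3.5, 3.5) is present — its section is the full 28.5×16.5 rectangle; the cylinder at (10.5, 8) is absent (z outside [3, 12.5]); Merging all regions: the 2 present regions are separate (no shared area or edge), so areas and boundary lengths simply add and each stays a separate island — 2 connected regions. Overall, the cross-section has 2 separate islands. The nearest boundary edge runs (32.00, 3.50)→(3.50, 3.50); distance from the point to it = 1.20 mm. The point is not inside any of the regions above, so it lies outside the cross-section (1.20 mm from the nearest boundary).

outside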